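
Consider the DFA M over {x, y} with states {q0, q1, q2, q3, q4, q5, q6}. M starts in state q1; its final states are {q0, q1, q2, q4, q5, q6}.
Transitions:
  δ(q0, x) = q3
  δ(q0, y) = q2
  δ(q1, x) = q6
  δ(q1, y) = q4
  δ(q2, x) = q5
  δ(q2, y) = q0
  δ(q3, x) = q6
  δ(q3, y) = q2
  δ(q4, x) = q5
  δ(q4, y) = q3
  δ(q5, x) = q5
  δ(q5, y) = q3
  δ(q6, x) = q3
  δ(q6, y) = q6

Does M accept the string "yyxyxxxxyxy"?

q1 --y--> q4
q4 --y--> q3
q3 --x--> q6
q6 --y--> q6
q6 --x--> q3
q3 --x--> q6
q6 --x--> q3
q3 --x--> q6
q6 --y--> q6
q6 --x--> q3
q3 --y--> q2
End in state q2, which is an accepting state.

accepted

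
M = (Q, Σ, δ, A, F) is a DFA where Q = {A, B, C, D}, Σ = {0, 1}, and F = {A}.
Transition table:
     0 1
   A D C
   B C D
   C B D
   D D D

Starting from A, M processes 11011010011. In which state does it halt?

A --1--> C
C --1--> D
D --0--> D
D --1--> D
D --1--> D
D --0--> D
D --1--> D
D --0--> D
D --0--> D
D --1--> D
D --1--> D

D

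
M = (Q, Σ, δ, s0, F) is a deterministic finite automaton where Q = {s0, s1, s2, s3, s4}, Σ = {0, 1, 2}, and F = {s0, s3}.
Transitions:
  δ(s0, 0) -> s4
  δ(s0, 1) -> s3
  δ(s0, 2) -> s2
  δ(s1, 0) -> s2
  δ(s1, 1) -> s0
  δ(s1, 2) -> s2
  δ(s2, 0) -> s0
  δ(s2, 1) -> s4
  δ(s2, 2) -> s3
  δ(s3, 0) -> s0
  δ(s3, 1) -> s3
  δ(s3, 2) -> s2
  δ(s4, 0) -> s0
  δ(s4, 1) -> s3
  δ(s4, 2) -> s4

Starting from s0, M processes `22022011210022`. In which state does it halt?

s4

s0 --2--> s2
s2 --2--> s3
s3 --0--> s0
s0 --2--> s2
s2 --2--> s3
s3 --0--> s0
s0 --1--> s3
s3 --1--> s3
s3 --2--> s2
s2 --1--> s4
s4 --0--> s0
s0 --0--> s4
s4 --2--> s4
s4 --2--> s4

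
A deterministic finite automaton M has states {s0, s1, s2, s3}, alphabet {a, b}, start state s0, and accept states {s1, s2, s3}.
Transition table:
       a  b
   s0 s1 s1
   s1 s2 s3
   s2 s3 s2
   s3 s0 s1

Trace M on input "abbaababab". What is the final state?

s0 --a--> s1
s1 --b--> s3
s3 --b--> s1
s1 --a--> s2
s2 --a--> s3
s3 --b--> s1
s1 --a--> s2
s2 --b--> s2
s2 --a--> s3
s3 --b--> s1

s1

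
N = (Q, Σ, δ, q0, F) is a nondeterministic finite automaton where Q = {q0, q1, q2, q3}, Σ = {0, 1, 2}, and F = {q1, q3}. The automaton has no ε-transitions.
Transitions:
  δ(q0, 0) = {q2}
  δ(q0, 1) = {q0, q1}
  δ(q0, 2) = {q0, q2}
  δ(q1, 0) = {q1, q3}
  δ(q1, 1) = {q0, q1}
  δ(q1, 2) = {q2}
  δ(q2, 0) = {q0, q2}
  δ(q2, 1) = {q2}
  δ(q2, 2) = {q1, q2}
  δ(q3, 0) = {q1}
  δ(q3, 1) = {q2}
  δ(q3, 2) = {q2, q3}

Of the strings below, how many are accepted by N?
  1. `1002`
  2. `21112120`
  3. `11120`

`1002`: accepted
`21112120`: accepted
`11120`: rejected

2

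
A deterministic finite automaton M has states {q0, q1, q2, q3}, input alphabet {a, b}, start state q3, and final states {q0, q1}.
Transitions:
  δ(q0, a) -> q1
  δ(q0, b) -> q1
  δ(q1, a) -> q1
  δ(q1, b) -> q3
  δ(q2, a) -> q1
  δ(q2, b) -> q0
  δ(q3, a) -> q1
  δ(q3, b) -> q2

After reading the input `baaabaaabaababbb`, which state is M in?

q0

q3 --b--> q2
q2 --a--> q1
q1 --a--> q1
q1 --a--> q1
q1 --b--> q3
q3 --a--> q1
q1 --a--> q1
q1 --a--> q1
q1 --b--> q3
q3 --a--> q1
q1 --a--> q1
q1 --b--> q3
q3 --a--> q1
q1 --b--> q3
q3 --b--> q2
q2 --b--> q0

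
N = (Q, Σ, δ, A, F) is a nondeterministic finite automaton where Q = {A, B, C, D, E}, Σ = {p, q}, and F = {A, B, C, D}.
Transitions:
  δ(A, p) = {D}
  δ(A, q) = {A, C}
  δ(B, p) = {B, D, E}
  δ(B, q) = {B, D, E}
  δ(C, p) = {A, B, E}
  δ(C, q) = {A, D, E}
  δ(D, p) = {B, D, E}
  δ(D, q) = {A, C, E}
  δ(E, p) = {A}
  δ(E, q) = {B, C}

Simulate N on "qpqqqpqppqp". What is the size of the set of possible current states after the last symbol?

Start: {A}
read q: {A, C}
read p: {A, B, D, E}
read q: {A, B, C, D, E}
read q: {A, B, C, D, E}
read q: {A, B, C, D, E}
read p: {A, B, D, E}
read q: {A, B, C, D, E}
read p: {A, B, D, E}
read p: {A, B, D, E}
read q: {A, B, C, D, E}
read p: {A, B, D, E}
Final reachable set {A, B, D, E} has 4 states.

4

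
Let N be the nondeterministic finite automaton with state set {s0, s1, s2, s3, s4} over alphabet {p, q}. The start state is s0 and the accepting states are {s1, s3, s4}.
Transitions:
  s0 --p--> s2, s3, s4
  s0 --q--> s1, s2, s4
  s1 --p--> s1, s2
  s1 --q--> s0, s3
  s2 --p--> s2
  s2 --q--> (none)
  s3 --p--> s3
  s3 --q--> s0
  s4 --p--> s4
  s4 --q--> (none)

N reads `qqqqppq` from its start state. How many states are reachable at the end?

2

Start: {s0}
read q: {s1, s2, s4}
read q: {s0, s3}
read q: {s0, s1, s2, s4}
read q: {s0, s1, s2, s3, s4}
read p: {s1, s2, s3, s4}
read p: {s1, s2, s3, s4}
read q: {s0, s3}
Final reachable set {s0, s3} has 2 states.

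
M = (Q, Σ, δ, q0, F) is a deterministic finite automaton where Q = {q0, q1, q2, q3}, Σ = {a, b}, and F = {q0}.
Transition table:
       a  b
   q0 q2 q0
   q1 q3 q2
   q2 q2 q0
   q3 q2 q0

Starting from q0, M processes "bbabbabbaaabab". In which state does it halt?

q0 --b--> q0
q0 --b--> q0
q0 --a--> q2
q2 --b--> q0
q0 --b--> q0
q0 --a--> q2
q2 --b--> q0
q0 --b--> q0
q0 --a--> q2
q2 --a--> q2
q2 --a--> q2
q2 --b--> q0
q0 --a--> q2
q2 --b--> q0

q0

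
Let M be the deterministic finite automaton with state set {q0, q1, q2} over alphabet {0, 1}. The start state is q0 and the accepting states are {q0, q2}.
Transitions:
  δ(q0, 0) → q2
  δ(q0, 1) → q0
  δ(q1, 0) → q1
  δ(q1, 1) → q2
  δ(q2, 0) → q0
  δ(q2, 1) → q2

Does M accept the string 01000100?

q0 --0--> q2
q2 --1--> q2
q2 --0--> q0
q0 --0--> q2
q2 --0--> q0
q0 --1--> q0
q0 --0--> q2
q2 --0--> q0
End in state q0, which is an accepting state.

accepted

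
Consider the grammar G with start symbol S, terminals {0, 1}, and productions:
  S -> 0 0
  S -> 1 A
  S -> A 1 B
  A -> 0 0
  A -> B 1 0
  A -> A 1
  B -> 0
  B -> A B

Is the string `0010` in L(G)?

S ⇒ A1B ⇒ 001B ⇒ 0010

yes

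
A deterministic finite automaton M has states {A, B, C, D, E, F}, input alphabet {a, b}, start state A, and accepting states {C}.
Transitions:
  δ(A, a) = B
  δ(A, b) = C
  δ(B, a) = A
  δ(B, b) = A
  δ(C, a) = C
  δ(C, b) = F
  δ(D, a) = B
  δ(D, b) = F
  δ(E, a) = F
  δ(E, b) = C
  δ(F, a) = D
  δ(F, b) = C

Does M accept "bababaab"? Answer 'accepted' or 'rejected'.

rejected

A --b--> C
C --a--> C
C --b--> F
F --a--> D
D --b--> F
F --a--> D
D --a--> B
B --b--> A
End in state A, which is not an accepting state.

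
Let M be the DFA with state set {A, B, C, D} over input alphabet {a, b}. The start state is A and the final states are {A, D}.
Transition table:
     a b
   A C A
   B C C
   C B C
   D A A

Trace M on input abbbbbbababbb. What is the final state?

A --a--> C
C --b--> C
C --b--> C
C --b--> C
C --b--> C
C --b--> C
C --b--> C
C --a--> B
B --b--> C
C --a--> B
B --b--> C
C --b--> C
C --b--> C

C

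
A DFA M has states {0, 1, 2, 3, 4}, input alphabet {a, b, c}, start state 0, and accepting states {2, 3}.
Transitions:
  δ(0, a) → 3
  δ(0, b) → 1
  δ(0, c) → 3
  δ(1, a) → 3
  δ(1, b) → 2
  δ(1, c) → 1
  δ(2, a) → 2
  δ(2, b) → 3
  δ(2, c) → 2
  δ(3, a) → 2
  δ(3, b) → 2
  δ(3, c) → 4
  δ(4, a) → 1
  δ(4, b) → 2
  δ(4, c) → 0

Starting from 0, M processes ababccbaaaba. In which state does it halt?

0 --a--> 3
3 --b--> 2
2 --a--> 2
2 --b--> 3
3 --c--> 4
4 --c--> 0
0 --b--> 1
1 --a--> 3
3 --a--> 2
2 --a--> 2
2 --b--> 3
3 --a--> 2

2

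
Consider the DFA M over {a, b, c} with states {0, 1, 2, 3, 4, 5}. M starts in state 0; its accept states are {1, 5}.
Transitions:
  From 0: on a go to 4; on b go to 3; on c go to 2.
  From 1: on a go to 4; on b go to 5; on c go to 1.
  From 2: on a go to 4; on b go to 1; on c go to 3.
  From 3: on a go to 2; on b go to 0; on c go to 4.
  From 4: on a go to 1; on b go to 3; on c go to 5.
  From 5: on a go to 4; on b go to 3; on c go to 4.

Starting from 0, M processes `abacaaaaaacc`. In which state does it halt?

4

0 --a--> 4
4 --b--> 3
3 --a--> 2
2 --c--> 3
3 --a--> 2
2 --a--> 4
4 --a--> 1
1 --a--> 4
4 --a--> 1
1 --a--> 4
4 --c--> 5
5 --c--> 4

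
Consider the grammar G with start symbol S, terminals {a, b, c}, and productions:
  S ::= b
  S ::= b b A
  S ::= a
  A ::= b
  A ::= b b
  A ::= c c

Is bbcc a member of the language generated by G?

S ⇒ bbA ⇒ bbcc

yes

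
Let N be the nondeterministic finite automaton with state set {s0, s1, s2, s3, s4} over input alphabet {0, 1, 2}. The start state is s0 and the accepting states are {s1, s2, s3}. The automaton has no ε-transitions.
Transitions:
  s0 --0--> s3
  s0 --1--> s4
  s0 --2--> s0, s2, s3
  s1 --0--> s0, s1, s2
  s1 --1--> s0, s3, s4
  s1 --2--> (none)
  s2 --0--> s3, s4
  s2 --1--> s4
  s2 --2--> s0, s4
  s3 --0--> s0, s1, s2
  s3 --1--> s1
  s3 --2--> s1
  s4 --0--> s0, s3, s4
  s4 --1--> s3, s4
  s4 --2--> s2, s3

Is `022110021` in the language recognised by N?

Start: {s0}
read 0: {s3}
read 2: {s1}
read 2: {}
The reachable set is empty and stays empty for the remaining 6 symbols.
Reachable ∩ accepting = {} — empty.

rejected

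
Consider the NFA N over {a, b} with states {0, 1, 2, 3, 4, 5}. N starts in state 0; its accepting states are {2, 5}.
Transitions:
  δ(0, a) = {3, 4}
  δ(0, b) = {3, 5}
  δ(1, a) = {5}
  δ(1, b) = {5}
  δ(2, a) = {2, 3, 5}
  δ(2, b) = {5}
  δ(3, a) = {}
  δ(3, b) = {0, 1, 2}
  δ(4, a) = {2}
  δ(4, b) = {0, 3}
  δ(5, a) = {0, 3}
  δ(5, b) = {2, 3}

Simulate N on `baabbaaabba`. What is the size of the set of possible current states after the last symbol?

Start: {0}
read b: {3, 5}
read a: {0, 3}
read a: {3, 4}
read b: {0, 1, 2, 3}
read b: {0, 1, 2, 3, 5}
read a: {0, 2, 3, 4, 5}
read a: {0, 2, 3, 4, 5}
read a: {0, 2, 3, 4, 5}
read b: {0, 1, 2, 3, 5}
read b: {0, 1, 2, 3, 5}
read a: {0, 2, 3, 4, 5}
Final reachable set {0, 2, 3, 4, 5} has 5 states.

5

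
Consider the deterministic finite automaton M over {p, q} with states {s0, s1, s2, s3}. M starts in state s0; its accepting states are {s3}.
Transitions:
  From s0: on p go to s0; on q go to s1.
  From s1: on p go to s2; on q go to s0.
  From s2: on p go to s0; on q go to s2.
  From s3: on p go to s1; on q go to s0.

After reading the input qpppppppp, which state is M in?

s0

s0 --q--> s1
s1 --p--> s2
s2 --p--> s0
s0 --p--> s0
s0 --p--> s0
s0 --p--> s0
s0 --p--> s0
s0 --p--> s0
s0 --p--> s0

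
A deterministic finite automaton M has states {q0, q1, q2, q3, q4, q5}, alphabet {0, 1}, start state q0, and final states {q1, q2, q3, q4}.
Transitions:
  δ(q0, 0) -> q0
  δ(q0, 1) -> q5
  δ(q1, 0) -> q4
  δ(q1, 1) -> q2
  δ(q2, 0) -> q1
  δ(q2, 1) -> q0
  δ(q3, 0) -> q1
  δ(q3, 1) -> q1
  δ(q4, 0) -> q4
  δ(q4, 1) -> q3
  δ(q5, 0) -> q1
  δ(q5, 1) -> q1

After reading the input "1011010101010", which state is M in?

q1

q0 --1--> q5
q5 --0--> q1
q1 --1--> q2
q2 --1--> q0
q0 --0--> q0
q0 --1--> q5
q5 --0--> q1
q1 --1--> q2
q2 --0--> q1
q1 --1--> q2
q2 --0--> q1
q1 --1--> q2
q2 --0--> q1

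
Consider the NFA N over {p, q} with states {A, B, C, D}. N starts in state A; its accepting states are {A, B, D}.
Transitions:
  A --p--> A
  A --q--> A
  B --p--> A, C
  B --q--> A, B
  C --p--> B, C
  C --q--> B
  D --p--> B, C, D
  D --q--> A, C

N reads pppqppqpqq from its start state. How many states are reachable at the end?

1

Start: {A}
read p: {A}
read p: {A}
read p: {A}
read q: {A}
read p: {A}
read p: {A}
read q: {A}
read p: {A}
read q: {A}
read q: {A}
Final reachable set {A} has 1 state.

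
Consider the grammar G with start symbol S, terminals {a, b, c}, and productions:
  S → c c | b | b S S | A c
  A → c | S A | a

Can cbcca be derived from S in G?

no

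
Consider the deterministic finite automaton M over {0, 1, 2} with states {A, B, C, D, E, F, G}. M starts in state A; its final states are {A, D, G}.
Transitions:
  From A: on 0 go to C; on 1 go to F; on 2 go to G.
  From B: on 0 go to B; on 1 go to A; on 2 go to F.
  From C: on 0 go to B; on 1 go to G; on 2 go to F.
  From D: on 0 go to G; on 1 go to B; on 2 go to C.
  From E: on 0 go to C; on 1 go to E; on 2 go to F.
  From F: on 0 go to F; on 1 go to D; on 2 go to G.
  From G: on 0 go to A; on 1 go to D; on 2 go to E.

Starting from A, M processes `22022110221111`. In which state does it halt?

A --2--> G
G --2--> E
E --0--> C
C --2--> F
F --2--> G
G --1--> D
D --1--> B
B --0--> B
B --2--> F
F --2--> G
G --1--> D
D --1--> B
B --1--> A
A --1--> F

F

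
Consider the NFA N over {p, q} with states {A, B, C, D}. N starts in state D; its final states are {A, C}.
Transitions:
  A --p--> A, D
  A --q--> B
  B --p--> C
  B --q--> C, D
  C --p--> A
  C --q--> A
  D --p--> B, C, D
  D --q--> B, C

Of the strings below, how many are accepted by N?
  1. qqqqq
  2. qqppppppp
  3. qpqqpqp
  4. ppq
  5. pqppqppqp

qqqqq: accepted
qqppppppp: accepted
qpqqpqp: accepted
ppq: accepted
pqppqppqp: accepted

5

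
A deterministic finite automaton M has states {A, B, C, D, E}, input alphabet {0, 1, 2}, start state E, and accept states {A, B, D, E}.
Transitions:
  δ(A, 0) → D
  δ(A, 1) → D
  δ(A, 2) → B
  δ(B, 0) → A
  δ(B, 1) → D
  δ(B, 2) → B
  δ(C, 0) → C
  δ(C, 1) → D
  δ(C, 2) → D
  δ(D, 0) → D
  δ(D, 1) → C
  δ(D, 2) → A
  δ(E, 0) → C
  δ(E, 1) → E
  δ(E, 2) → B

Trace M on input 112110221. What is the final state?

E --1--> E
E --1--> E
E --2--> B
B --1--> D
D --1--> C
C --0--> C
C --2--> D
D --2--> A
A --1--> D

D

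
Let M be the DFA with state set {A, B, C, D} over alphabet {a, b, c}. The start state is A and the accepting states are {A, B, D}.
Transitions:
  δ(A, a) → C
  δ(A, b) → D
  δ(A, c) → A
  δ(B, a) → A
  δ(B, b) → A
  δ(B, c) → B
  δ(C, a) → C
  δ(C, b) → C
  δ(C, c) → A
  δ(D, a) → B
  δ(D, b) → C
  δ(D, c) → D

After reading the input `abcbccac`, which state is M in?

A --a--> C
C --b--> C
C --c--> A
A --b--> D
D --c--> D
D --c--> D
D --a--> B
B --c--> B

B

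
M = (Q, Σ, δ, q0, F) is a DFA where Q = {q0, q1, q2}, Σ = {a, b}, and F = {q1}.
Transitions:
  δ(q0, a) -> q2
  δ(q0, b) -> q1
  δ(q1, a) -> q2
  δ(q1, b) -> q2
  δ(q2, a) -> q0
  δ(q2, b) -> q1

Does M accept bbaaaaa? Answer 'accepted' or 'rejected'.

q0 --b--> q1
q1 --b--> q2
q2 --a--> q0
q0 --a--> q2
q2 --a--> q0
q0 --a--> q2
q2 --a--> q0
End in state q0, which is not an accepting state.

rejected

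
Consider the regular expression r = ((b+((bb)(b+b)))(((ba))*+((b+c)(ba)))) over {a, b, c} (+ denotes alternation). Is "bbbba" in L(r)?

Split as bbb·ba: (b+((bb)(b+b))) matches bbb and (((ba))*+((b+c)(ba))) matches ba.

yes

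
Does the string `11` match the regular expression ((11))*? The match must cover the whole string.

Split into 1 piece 11; each matches (11).

yes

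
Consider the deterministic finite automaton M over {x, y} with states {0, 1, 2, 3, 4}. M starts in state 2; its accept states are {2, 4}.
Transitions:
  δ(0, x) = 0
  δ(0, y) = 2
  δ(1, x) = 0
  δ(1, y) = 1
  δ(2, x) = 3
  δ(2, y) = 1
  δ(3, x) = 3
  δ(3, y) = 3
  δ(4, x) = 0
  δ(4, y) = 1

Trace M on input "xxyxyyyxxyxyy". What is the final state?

3

2 --x--> 3
3 --x--> 3
3 --y--> 3
3 --x--> 3
3 --y--> 3
3 --y--> 3
3 --y--> 3
3 --x--> 3
3 --x--> 3
3 --y--> 3
3 --x--> 3
3 --y--> 3
3 --y--> 3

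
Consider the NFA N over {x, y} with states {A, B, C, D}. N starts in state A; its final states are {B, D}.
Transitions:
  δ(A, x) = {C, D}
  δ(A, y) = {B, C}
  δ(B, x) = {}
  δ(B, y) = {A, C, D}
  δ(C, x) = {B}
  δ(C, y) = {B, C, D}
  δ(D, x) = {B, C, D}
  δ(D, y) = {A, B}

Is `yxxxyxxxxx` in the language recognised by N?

Start: {A}
read y: {B, C}
read x: {B}
read x: {}
The reachable set is empty and stays empty for the remaining 7 symbols.
Reachable ∩ accepting = {} — empty.

rejected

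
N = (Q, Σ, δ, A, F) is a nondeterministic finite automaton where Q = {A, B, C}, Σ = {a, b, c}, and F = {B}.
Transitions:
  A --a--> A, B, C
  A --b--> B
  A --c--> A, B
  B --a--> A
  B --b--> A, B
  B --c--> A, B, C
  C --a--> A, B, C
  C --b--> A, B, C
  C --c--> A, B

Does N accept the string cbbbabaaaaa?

accepted

Start: {A}
read c: {A, B}
read b: {A, B}
read b: {A, B}
read b: {A, B}
read a: {A, B, C}
read b: {A, B, C}
read a: {A, B, C}
read a: {A, B, C}
read a: {A, B, C}
read a: {A, B, C}
read a: {A, B, C}
Reachable ∩ accepting = {B} — nonempty.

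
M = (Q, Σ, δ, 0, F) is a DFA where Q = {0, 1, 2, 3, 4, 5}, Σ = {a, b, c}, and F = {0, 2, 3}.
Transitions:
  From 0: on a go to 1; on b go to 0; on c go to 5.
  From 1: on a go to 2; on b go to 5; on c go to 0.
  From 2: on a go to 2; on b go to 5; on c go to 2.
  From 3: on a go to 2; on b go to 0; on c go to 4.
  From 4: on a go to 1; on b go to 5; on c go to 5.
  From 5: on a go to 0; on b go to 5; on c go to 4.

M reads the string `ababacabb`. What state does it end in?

5

0 --a--> 1
1 --b--> 5
5 --a--> 0
0 --b--> 0
0 --a--> 1
1 --c--> 0
0 --a--> 1
1 --b--> 5
5 --b--> 5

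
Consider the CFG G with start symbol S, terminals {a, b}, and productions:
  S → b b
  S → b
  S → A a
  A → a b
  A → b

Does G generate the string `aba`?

S ⇒ Aa ⇒ aba

yes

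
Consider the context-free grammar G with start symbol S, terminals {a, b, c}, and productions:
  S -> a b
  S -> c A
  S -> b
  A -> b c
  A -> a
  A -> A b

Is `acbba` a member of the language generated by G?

no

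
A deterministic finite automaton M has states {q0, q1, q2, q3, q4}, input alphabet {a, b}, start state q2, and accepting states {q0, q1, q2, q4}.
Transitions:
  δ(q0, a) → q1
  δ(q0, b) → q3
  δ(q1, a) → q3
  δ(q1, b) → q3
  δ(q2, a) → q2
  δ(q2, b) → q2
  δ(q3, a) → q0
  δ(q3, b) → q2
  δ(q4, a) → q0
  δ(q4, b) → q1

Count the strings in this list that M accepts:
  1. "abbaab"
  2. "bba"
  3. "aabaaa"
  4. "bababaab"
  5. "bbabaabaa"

5

"abbaab": accepted
"bba": accepted
"aabaaa": accepted
"bababaab": accepted
"bbabaabaa": accepted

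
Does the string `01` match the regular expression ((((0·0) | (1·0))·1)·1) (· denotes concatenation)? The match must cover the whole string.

No split of 01 into u·v has (((0·0)|(1·0))·1) matching u and 1 matching v.

no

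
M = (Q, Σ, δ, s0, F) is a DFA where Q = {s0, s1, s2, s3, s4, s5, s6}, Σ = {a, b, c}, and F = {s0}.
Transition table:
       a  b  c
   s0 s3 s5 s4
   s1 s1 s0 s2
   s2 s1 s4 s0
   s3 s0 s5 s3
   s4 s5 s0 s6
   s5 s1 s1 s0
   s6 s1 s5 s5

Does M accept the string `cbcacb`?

s0 --c--> s4
s4 --b--> s0
s0 --c--> s4
s4 --a--> s5
s5 --c--> s0
s0 --b--> s5
End in state s5, which is not an accepting state.

rejected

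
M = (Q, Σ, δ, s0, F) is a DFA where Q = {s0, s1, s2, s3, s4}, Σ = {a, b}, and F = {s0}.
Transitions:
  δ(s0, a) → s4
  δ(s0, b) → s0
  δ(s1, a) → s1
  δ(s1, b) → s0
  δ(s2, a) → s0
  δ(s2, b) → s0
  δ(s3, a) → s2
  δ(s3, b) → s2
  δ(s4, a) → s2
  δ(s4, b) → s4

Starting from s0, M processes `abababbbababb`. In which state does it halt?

s4

s0 --a--> s4
s4 --b--> s4
s4 --a--> s2
s2 --b--> s0
s0 --a--> s4
s4 --b--> s4
s4 --b--> s4
s4 --b--> s4
s4 --a--> s2
s2 --b--> s0
s0 --a--> s4
s4 --b--> s4
s4 --b--> s4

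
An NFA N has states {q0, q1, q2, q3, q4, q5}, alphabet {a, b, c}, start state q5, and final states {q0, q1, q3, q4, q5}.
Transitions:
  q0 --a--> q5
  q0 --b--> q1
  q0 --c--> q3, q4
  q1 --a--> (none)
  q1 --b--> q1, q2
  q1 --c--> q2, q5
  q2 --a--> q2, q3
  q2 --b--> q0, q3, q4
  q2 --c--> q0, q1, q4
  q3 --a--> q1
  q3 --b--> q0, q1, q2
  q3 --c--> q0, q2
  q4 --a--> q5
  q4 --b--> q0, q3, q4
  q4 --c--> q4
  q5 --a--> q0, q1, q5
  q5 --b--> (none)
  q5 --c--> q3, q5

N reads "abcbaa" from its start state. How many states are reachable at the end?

5

Start: {q5}
read a: {q0, q1, q5}
read b: {q1, q2}
read c: {q0, q1, q2, q4, q5}
read b: {q0, q1, q2, q3, q4}
read a: {q1, q2, q3, q5}
read a: {q0, q1, q2, q3, q5}
Final reachable set {q0, q1, q2, q3, q5} has 5 states.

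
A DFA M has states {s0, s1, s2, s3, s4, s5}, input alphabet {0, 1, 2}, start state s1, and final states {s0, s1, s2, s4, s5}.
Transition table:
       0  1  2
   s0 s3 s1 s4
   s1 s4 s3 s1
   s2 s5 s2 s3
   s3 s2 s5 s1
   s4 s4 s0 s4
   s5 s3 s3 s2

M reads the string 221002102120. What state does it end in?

s2

s1 --2--> s1
s1 --2--> s1
s1 --1--> s3
s3 --0--> s2
s2 --0--> s5
s5 --2--> s2
s2 --1--> s2
s2 --0--> s5
s5 --2--> s2
s2 --1--> s2
s2 --2--> s3
s3 --0--> s2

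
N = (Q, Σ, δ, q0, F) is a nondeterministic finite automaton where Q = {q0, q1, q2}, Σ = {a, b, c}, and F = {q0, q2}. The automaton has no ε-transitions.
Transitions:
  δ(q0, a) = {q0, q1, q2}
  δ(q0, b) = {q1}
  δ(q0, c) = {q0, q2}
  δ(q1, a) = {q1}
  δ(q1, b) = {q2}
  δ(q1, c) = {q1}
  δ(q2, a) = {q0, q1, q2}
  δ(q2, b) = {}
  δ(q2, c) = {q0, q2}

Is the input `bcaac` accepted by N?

Start: {q0}
read b: {q1}
read c: {q1}
read a: {q1}
read a: {q1}
read c: {q1}
Reachable ∩ accepting = {} — empty.

rejected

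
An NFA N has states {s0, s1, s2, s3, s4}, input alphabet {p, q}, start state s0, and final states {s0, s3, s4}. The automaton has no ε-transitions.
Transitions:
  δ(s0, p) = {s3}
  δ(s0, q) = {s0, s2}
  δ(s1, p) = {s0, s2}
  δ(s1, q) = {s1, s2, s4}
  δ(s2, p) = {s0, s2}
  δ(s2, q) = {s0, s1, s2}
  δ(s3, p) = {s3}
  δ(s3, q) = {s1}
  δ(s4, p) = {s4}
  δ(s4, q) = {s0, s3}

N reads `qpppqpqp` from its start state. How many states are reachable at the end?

3

Start: {s0}
read q: {s0, s2}
read p: {s0, s2, s3}
read p: {s0, s2, s3}
read p: {s0, s2, s3}
read q: {s0, s1, s2}
read p: {s0, s2, s3}
read q: {s0, s1, s2}
read p: {s0, s2, s3}
Final reachable set {s0, s2, s3} has 3 states.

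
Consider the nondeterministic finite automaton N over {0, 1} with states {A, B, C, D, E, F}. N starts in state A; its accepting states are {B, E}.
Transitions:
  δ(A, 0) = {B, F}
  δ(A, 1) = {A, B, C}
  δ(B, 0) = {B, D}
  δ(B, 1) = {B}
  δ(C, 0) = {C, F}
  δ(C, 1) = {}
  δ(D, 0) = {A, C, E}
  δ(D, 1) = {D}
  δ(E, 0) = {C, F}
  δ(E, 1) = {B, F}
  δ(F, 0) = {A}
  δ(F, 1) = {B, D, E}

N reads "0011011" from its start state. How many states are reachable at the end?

6

Start: {A}
read 0: {B, F}
read 0: {A, B, D}
read 1: {A, B, C, D}
read 1: {A, B, C, D}
read 0: {A, B, C, D, E, F}
read 1: {A, B, C, D, E, F}
read 1: {A, B, C, D, E, F}
Final reachable set {A, B, C, D, E, F} has 6 states.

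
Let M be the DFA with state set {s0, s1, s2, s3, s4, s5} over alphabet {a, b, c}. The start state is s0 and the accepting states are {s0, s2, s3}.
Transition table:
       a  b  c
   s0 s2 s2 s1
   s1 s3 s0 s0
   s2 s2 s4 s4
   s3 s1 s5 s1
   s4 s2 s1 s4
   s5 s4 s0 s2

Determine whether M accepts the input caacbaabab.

rejected

s0 --c--> s1
s1 --a--> s3
s3 --a--> s1
s1 --c--> s0
s0 --b--> s2
s2 --a--> s2
s2 --a--> s2
s2 --b--> s4
s4 --a--> s2
s2 --b--> s4
End in state s4, which is not an accepting state.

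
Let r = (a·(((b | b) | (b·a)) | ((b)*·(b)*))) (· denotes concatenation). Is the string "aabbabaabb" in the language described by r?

No split of aabbabaabb into u·v has a matching u and (((b|b)|(b·a))|((b)*·(b)*)) matching v.

no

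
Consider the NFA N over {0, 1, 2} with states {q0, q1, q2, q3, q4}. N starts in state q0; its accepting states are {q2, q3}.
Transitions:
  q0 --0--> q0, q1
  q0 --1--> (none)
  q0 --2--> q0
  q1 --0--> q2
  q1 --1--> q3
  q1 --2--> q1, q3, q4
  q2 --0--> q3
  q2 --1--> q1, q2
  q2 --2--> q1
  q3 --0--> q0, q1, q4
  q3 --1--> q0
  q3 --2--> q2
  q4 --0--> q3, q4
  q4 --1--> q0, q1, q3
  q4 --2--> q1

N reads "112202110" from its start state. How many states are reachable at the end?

Start: {q0}
read 1: {}
The reachable set is empty and stays empty for the remaining 8 symbols.
Final reachable set {} has 0 states.

0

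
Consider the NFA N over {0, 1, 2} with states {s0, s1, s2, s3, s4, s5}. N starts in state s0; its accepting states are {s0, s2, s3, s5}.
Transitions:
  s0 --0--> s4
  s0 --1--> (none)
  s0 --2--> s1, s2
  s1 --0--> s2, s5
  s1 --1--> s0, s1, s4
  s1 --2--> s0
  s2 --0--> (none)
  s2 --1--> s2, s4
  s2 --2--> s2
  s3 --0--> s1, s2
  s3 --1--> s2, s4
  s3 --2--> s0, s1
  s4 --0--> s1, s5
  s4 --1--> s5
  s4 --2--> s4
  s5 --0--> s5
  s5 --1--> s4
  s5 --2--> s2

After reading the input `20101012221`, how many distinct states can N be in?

5

Start: {s0}
read 2: {s1, s2}
read 0: {s2, s5}
read 1: {s2, s4}
read 0: {s1, s5}
read 1: {s0, s1, s4}
read 0: {s1, s2, s4, s5}
read 1: {s0, s1, s2, s4, s5}
read 2: {s0, s1, s2, s4}
read 2: {s0, s1, s2, s4}
read 2: {s0, s1, s2, s4}
read 1: {s0, s1, s2, s4, s5}
Final reachable set {s0, s1, s2, s4, s5} has 5 states.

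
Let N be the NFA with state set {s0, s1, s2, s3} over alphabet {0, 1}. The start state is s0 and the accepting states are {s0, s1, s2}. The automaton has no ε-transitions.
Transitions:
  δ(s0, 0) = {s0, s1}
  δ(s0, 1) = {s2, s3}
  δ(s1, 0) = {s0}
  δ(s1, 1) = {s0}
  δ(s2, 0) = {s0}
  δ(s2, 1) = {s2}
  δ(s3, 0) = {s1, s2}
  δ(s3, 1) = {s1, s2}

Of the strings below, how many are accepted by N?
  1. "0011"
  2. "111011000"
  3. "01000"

3

"0011": accepted
"111011000": accepted
"01000": accepted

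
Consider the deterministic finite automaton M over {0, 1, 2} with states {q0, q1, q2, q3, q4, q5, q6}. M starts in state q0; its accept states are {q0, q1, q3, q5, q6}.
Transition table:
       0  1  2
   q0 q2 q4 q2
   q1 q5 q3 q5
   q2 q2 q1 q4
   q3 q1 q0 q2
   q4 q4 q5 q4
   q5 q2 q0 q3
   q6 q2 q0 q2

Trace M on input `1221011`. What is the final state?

q0 --1--> q4
q4 --2--> q4
q4 --2--> q4
q4 --1--> q5
q5 --0--> q2
q2 --1--> q1
q1 --1--> q3

q3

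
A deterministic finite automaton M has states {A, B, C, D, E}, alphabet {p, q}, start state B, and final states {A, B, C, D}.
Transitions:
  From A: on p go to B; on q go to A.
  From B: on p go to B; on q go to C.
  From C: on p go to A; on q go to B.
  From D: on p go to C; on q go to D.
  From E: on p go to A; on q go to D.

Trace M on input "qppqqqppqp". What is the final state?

B --q--> C
C --p--> A
A --p--> B
B --q--> C
C --q--> B
B --q--> C
C --p--> A
A --p--> B
B --q--> C
C --p--> A

A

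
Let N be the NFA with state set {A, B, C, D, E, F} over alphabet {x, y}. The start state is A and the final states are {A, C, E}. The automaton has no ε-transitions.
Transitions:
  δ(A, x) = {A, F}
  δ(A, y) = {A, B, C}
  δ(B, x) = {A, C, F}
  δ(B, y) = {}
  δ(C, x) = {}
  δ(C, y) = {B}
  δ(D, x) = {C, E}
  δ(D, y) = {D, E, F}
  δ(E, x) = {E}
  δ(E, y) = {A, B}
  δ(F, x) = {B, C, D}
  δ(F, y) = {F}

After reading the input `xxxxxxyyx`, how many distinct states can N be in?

6

Start: {A}
read x: {A, F}
read x: {A, B, C, D, F}
read x: {A, B, C, D, E, F}
read x: {A, B, C, D, E, F}
read x: {A, B, C, D, E, F}
read x: {A, B, C, D, E, F}
read y: {A, B, C, D, E, F}
read y: {A, B, C, D, E, F}
read x: {A, B, C, D, E, F}
Final reachable set {A, B, C, D, E, F} has 6 states.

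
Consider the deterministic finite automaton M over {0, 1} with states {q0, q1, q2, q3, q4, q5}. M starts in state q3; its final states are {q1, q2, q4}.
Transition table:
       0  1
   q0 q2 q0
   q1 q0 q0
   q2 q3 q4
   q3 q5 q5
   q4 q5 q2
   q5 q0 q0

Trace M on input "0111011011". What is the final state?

q0

q3 --0--> q5
q5 --1--> q0
q0 --1--> q0
q0 --1--> q0
q0 --0--> q2
q2 --1--> q4
q4 --1--> q2
q2 --0--> q3
q3 --1--> q5
q5 --1--> q0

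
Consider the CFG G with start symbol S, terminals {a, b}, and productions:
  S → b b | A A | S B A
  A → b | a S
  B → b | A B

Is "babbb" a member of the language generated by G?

no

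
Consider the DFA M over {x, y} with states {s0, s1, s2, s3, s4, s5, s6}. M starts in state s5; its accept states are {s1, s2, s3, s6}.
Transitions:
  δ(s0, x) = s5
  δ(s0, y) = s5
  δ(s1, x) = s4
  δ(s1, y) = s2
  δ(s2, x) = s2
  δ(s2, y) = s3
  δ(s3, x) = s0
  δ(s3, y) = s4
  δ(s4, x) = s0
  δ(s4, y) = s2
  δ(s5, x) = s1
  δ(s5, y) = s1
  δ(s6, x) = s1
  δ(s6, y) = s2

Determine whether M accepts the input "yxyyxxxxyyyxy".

s5 --y--> s1
s1 --x--> s4
s4 --y--> s2
s2 --y--> s3
s3 --x--> s0
s0 --x--> s5
s5 --x--> s1
s1 --x--> s4
s4 --y--> s2
s2 --y--> s3
s3 --y--> s4
s4 --x--> s0
s0 --y--> s5
End in state s5, which is not an accepting state.

rejected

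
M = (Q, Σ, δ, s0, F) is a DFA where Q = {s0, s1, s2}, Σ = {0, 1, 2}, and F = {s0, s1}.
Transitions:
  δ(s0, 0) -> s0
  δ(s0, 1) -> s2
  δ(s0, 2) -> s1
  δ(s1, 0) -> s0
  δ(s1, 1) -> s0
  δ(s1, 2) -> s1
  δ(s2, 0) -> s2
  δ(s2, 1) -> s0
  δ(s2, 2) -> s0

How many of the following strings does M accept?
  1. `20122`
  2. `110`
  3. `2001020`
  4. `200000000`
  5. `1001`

`20122`: accepted
`110`: accepted
`2001020`: accepted
`200000000`: accepted
`1001`: accepted

5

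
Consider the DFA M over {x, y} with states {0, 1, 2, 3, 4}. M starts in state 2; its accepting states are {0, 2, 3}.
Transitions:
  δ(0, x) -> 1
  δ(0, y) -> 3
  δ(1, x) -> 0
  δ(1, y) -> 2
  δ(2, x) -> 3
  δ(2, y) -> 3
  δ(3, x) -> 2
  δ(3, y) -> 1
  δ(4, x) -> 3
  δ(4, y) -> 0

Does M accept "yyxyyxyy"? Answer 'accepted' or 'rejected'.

2 --y--> 3
3 --y--> 1
1 --x--> 0
0 --y--> 3
3 --y--> 1
1 --x--> 0
0 --y--> 3
3 --y--> 1
End in state 1, which is not an accepting state.

rejected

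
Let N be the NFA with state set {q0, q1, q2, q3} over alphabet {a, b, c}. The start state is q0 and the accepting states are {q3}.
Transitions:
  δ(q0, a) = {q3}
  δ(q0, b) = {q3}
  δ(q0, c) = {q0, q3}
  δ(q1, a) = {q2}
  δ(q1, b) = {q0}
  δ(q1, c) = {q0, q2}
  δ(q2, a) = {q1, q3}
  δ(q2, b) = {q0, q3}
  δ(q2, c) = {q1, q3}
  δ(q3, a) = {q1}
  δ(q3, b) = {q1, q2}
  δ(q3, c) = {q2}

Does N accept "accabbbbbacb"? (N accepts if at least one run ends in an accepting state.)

Start: {q0}
read a: {q3}
read c: {q2}
read c: {q1, q3}
read a: {q1, q2}
read b: {q0, q3}
read b: {q1, q2, q3}
read b: {q0, q1, q2, q3}
read b: {q0, q1, q2, q3}
read b: {q0, q1, q2, q3}
read a: {q1, q2, q3}
read c: {q0, q1, q2, q3}
read b: {q0, q1, q2, q3}
Reachable ∩ accepting = {q3} — nonempty.

accepted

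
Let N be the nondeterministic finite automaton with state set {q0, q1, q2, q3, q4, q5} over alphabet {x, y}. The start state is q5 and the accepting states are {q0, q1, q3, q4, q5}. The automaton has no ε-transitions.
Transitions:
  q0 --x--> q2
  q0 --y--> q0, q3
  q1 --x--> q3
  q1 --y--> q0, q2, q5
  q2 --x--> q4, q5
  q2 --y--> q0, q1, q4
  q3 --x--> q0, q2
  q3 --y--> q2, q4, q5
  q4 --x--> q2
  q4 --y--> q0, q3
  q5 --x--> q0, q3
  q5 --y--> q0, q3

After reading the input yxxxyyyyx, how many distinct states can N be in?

5

Start: {q5}
read y: {q0, q3}
read x: {q0, q2}
read x: {q2, q4, q5}
read x: {q0, q2, q3, q4, q5}
read y: {q0, q1, q2, q3, q4, q5}
read y: {q0, q1, q2, q3, q4, q5}
read y: {q0, q1, q2, q3, q4, q5}
read y: {q0, q1, q2, q3, q4, q5}
read x: {q0, q2, q3, q4, q5}
Final reachable set {q0, q2, q3, q4, q5} has 5 states.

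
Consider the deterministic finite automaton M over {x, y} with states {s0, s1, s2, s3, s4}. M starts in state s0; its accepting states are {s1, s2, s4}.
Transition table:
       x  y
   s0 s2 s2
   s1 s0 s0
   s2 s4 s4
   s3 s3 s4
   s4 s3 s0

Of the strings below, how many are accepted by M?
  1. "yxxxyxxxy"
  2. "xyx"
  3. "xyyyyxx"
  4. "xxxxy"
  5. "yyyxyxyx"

"yxxxyxxxy": accepted
"xyx": rejected
"xyyyyxx": rejected
"xxxxy": accepted
"yyyxyxyx": rejected

2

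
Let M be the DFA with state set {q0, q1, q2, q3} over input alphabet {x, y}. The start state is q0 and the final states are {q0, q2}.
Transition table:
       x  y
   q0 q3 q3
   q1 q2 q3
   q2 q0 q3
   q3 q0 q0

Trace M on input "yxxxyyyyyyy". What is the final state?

q0 --y--> q3
q3 --x--> q0
q0 --x--> q3
q3 --x--> q0
q0 --y--> q3
q3 --y--> q0
q0 --y--> q3
q3 --y--> q0
q0 --y--> q3
q3 --y--> q0
q0 --y--> q3

q3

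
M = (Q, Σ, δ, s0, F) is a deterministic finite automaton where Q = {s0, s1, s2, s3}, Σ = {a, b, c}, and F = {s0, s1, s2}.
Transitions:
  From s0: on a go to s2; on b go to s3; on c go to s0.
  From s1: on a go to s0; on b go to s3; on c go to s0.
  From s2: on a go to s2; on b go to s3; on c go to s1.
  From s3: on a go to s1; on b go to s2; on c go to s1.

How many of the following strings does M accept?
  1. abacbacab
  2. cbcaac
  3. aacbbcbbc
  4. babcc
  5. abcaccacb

abacbacab: rejected
cbcaac: accepted
aacbbcbbc: accepted
babcc: accepted
abcaccacb: rejected

3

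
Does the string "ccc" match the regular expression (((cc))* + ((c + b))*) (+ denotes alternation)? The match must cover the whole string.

The right alternative ((c+b))* matches ccc.

yes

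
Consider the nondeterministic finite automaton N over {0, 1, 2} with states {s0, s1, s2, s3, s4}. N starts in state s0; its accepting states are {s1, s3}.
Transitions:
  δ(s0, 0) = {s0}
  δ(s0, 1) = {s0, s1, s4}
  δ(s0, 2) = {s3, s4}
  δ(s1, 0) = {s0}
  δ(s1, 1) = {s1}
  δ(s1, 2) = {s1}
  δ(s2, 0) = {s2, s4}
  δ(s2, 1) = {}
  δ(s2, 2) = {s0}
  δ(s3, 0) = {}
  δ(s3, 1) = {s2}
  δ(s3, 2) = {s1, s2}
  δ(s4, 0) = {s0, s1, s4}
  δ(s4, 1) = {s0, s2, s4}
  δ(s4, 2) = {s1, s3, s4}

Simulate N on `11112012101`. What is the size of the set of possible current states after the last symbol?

4

Start: {s0}
read 1: {s0, s1, s4}
read 1: {s0, s1, s2, s4}
read 1: {s0, s1, s2, s4}
read 1: {s0, s1, s2, s4}
read 2: {s0, s1, s3, s4}
read 0: {s0, s1, s4}
read 1: {s0, s1, s2, s4}
read 2: {s0, s1, s3, s4}
read 1: {s0, s1, s2, s4}
read 0: {s0, s1, s2, s4}
read 1: {s0, s1, s2, s4}
Final reachable set {s0, s1, s2, s4} has 4 states.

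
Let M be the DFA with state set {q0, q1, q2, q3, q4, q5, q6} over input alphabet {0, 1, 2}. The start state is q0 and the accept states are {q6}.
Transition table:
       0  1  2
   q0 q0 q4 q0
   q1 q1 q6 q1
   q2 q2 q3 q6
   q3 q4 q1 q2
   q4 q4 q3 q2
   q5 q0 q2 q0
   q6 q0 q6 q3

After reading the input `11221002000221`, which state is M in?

q0 --1--> q4
q4 --1--> q3
q3 --2--> q2
q2 --2--> q6
q6 --1--> q6
q6 --0--> q0
q0 --0--> q0
q0 --2--> q0
q0 --0--> q0
q0 --0--> q0
q0 --0--> q0
q0 --2--> q0
q0 --2--> q0
q0 --1--> q4

q4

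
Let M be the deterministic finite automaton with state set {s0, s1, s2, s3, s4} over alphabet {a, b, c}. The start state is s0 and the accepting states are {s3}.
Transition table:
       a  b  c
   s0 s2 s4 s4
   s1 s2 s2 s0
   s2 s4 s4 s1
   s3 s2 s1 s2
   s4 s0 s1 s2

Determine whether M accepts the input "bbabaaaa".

s0 --b--> s4
s4 --b--> s1
s1 --a--> s2
s2 --b--> s4
s4 --a--> s0
s0 --a--> s2
s2 --a--> s4
s4 --a--> s0
End in state s0, which is not an accepting state.

rejected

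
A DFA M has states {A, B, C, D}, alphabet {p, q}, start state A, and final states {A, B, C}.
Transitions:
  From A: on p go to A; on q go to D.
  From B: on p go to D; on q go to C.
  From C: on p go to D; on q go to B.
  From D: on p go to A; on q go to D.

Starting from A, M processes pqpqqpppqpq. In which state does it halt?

D

A --p--> A
A --q--> D
D --p--> A
A --q--> D
D --q--> D
D --p--> A
A --p--> A
A --p--> A
A --q--> D
D --p--> A
A --q--> D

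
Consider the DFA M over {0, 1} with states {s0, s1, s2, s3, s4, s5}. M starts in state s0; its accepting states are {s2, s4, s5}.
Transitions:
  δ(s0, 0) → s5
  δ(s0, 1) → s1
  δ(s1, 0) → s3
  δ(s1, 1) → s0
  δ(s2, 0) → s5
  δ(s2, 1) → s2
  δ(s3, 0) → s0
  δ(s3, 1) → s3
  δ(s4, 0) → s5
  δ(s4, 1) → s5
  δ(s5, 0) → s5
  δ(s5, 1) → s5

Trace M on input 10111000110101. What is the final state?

s0 --1--> s1
s1 --0--> s3
s3 --1--> s3
s3 --1--> s3
s3 --1--> s3
s3 --0--> s0
s0 --0--> s5
s5 --0--> s5
s5 --1--> s5
s5 --1--> s5
s5 --0--> s5
s5 --1--> s5
s5 --0--> s5
s5 --1--> s5

s5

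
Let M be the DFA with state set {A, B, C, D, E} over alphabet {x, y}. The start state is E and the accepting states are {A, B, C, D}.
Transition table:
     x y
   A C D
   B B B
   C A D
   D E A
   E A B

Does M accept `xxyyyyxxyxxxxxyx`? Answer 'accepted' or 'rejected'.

E --x--> A
A --x--> C
C --y--> D
D --y--> A
A --y--> D
D --y--> A
A --x--> C
C --x--> A
A --y--> D
D --x--> E
E --x--> A
A --x--> C
C --x--> A
A --x--> C
C --y--> D
D --x--> E
End in state E, which is not an accepting state.

rejected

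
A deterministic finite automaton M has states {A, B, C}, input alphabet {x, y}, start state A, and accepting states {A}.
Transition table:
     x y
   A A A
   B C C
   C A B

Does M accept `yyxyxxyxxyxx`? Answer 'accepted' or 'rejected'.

A --y--> A
A --y--> A
A --x--> A
A --y--> A
A --x--> A
A --x--> A
A --y--> A
A --x--> A
A --x--> A
A --y--> A
A --x--> A
A --x--> A
End in state A, which is an accepting state.

accepted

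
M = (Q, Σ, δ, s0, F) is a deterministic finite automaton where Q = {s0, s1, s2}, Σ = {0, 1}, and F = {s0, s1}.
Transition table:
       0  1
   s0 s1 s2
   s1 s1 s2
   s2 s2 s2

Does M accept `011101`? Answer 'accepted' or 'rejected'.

rejected

s0 --0--> s1
s1 --1--> s2
s2 --1--> s2
s2 --1--> s2
s2 --0--> s2
s2 --1--> s2
End in state s2, which is not an accepting state.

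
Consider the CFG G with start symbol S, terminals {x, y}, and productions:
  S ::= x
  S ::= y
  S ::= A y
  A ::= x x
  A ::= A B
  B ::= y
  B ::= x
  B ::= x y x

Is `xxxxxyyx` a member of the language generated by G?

no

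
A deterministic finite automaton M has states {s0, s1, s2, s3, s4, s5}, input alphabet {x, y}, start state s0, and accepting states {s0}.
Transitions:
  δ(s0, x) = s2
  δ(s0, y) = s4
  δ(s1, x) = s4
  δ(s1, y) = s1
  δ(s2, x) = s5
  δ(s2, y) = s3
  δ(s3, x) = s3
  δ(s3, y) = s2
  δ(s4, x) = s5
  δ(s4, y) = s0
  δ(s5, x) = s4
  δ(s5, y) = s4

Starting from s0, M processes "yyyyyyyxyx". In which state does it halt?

s5

s0 --y--> s4
s4 --y--> s0
s0 --y--> s4
s4 --y--> s0
s0 --y--> s4
s4 --y--> s0
s0 --y--> s4
s4 --x--> s5
s5 --y--> s4
s4 --x--> s5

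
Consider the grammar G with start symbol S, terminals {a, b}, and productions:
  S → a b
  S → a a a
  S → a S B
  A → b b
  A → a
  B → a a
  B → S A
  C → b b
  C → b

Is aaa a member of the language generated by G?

yes

S ⇒ aaa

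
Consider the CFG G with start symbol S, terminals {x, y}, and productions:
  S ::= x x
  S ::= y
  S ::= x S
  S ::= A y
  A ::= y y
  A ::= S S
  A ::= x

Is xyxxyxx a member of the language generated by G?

no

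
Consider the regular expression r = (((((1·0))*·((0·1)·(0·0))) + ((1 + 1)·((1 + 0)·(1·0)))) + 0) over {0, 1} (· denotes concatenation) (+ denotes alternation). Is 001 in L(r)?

Neither ((((1·0))*·((0·1)·(0·0)))+((1+1)·((1+0)·(1·0)))) nor 0 matches 001.

no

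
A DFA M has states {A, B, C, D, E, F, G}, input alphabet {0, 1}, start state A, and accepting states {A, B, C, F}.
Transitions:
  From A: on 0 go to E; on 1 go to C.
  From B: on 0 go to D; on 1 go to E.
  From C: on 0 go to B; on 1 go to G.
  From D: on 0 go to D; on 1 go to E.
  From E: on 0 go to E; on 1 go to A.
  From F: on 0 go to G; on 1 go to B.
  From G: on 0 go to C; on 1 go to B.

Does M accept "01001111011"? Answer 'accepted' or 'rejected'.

accepted

A --0--> E
E --1--> A
A --0--> E
E --0--> E
E --1--> A
A --1--> C
C --1--> G
G --1--> B
B --0--> D
D --1--> E
E --1--> A
End in state A, which is an accepting state.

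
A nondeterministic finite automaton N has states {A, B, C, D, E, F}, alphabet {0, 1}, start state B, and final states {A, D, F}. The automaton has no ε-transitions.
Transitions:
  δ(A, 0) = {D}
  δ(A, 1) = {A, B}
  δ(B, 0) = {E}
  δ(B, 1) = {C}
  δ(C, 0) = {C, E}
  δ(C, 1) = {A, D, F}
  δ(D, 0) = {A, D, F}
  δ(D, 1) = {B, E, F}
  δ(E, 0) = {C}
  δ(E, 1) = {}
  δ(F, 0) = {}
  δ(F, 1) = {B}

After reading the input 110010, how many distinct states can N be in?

Start: {B}
read 1: {C}
read 1: {A, D, F}
read 0: {A, D, F}
read 0: {A, D, F}
read 1: {A, B, E, F}
read 0: {C, D, E}
Final reachable set {C, D, E} has 3 states.

3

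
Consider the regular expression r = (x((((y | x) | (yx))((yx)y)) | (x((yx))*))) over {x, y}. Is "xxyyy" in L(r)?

No split of xxyyy into u·v has x matching u and ((((y|x)|(yx))((yx)y))|(x((yx))*)) matching v.

no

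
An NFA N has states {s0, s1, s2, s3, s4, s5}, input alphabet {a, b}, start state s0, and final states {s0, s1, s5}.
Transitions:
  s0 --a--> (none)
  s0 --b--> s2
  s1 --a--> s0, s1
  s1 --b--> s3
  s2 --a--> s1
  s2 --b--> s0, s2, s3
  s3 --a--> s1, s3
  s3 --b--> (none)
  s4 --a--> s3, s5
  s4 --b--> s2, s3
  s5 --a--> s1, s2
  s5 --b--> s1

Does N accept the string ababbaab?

Start: {s0}
read a: {}
The reachable set is empty and stays empty for the remaining 7 symbols.
Reachable ∩ accepting = {} — empty.

rejected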